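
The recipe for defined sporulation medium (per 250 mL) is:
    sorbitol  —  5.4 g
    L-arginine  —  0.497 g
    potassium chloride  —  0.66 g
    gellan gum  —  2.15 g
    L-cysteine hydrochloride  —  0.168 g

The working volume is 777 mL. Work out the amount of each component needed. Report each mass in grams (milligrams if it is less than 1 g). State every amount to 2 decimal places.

Ratio of target to recipe volume: 777 / 250 = 3.108.
sorbitol: 5.4 g × (777 mL / 250 mL) = 16.78 g
L-arginine: 0.497 g × (777 mL / 250 mL) = 1.54 g
potassium chloride: 0.66 g × (777 mL / 250 mL) = 2.05 g
gellan gum: 2.15 g × (777 mL / 250 mL) = 6.68 g
L-cysteine hydrochloride: 0.168 g × (777 mL / 250 mL) = 0.522144 g = 522.14 mg

sorbitol 16.78 g; L-arginine 1.54 g; potassium chloride 2.05 g; gellan gum 6.68 g; L-cysteine hydrochloride 522.14 mg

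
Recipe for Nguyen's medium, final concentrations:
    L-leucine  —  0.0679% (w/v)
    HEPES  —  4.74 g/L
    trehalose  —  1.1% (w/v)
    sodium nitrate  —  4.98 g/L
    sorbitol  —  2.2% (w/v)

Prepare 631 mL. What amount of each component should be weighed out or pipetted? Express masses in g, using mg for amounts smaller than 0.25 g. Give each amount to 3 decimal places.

L-leucine 0.428 g; HEPES 2.991 g; trehalose 6.941 g; sodium nitrate 3.142 g; sorbitol 13.882 g

Scale factor relative to 1 L: 0.631.
L-leucine: 0.0679 g per 100 mL × 631 mL ÷ 100 = 0.428 g
HEPES: 4.74 g/L × 0.631 L = 2.991 g
trehalose: 1.1 g per 100 mL × 631 mL ÷ 100 = 6.941 g
sodium nitrate: 4.98 g/L × 0.631 L = 3.142 g
sorbitol: 2.2 g per 100 mL × 631 mL ÷ 100 = 13.882 g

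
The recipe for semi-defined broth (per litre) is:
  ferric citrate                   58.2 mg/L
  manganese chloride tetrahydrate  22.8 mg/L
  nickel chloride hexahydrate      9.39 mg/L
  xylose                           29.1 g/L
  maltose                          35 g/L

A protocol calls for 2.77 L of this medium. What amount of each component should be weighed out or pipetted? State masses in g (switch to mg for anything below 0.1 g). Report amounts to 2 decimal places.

ferric citrate 0.16 g; manganese chloride tetrahydrate 63.16 mg; nickel chloride hexahydrate 26.01 mg; xylose 80.61 g; maltose 96.95 g

Scale factor relative to 1 L: 2.77.
ferric citrate: 58.2 mg/L × 2.77 L = 161.214 mg = 0.16 g
manganese chloride tetrahydrate: 22.8 mg/L × 2.77 L = 63.16 mg
nickel chloride hexahydrate: 9.39 mg/L × 2.77 L = 26.01 mg
xylose: 29.1 g/L × 2.77 L = 80.61 g
maltose: 35 g/L × 2.77 L = 96.95 g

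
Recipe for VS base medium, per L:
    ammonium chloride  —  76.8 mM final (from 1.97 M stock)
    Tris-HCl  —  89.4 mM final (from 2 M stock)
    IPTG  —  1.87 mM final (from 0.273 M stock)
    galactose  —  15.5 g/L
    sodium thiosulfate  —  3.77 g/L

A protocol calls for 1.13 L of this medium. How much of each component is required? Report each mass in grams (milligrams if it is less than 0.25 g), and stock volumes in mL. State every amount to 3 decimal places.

ammonium chloride 44.053 mL; Tris-HCl 50.511 mL; IPTG 7.740 mL; galactose 17.515 g; sodium thiosulfate 4.260 g

Working volume: 1.13 L.
ammonium chloride: C1V1 = C2V2 → 76.8 mM × 1130 mL ÷ 1970 mM = 44.053 mL
Tris-HCl: dilute stock: 89.4 mM × 1130 mL ÷ 2000 mM = 50.511 mL
IPTG: dilute stock: 1.87 mM × 1130 mL ÷ 273 mM = 7.740 mL
galactose: 15.5 g/L × 1.13 L = 17.515 g
sodium thiosulfate: 3.77 g/L × 1.13 L = 4.260 g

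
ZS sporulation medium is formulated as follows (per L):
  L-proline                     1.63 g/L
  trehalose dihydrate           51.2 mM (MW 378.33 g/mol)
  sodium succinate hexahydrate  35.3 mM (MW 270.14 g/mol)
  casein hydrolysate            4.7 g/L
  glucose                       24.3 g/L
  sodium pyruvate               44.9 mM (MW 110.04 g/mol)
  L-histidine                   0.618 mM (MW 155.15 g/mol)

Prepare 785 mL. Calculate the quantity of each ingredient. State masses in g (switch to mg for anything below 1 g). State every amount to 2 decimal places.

L-proline 1.28 g; trehalose dihydrate 15.21 g; sodium succinate hexahydrate 7.49 g; casein hydrolysate 3.69 g; glucose 19.08 g; sodium pyruvate 3.88 g; L-histidine 75.27 mg

Scale factor relative to 1 L: 0.785.
L-proline: 1.63 g/L × 0.785 L = 1.28 g
trehalose dihydrate: 51.2 mmol/L × 378.33 g/mol × 0.785 L ÷ 1000 = 15.21 g
sodium succinate hexahydrate: 35.3 mmol/L × 270.14 g/mol × 0.785 L ÷ 1000 = 7.49 g
casein hydrolysate: 4.7 g/L × 0.785 L = 3.69 g
glucose: 24.3 g/L × 0.785 L = 19.08 g
sodium pyruvate: 44.9 mmol/L × 110.04 g/mol × 0.785 L ÷ 1000 = 3.88 g
L-histidine: 0.618 mmol/L × 155.15 mg/mmol × 0.785 L = 75.27 mg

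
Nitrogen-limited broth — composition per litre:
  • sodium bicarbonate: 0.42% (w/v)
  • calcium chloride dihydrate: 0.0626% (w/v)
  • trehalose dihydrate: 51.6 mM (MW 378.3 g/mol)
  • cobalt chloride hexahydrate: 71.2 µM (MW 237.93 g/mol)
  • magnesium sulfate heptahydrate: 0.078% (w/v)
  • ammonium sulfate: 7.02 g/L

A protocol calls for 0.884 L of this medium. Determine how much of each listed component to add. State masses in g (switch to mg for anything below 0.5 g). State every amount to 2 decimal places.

sodium bicarbonate 3.71 g; calcium chloride dihydrate 0.55 g; trehalose dihydrate 17.26 g; cobalt chloride hexahydrate 14.98 mg; magnesium sulfate heptahydrate 0.69 g; ammonium sulfate 6.21 g

Working volume: 0.884 L.
sodium bicarbonate: 0.42 g per 100 mL × 884 mL ÷ 100 = 3.71 g
calcium chloride dihydrate: 0.0626% w/v = 0.626 g/L → 0.626 × 0.884 L = 0.55 g
trehalose dihydrate: 51.6 mmol/L × 378.3 g/mol × 0.884 L ÷ 1000 = 17.26 g
cobalt chloride hexahydrate: 71.2 µmol/L × 237.93 g/mol × 0.884 L ÷ 1000 = 14.98 mg
magnesium sulfate heptahydrate: 0.078 g per 100 mL × 884 mL ÷ 100 = 0.69 g
ammonium sulfate: 7.02 g/L × 0.884 L = 6.21 g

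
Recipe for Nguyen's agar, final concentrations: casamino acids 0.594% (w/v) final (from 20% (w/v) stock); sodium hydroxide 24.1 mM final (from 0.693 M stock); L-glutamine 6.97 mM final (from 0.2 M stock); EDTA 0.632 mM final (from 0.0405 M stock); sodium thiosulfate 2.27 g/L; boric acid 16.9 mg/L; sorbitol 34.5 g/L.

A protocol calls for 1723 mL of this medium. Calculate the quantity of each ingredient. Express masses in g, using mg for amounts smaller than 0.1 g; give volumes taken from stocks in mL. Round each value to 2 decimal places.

casamino acids 51.17 mL; sodium hydroxide 59.92 mL; L-glutamine 60.05 mL; EDTA 26.89 mL; sodium thiosulfate 3.91 g; boric acid 29.12 mg; sorbitol 59.44 g

Scale factor relative to 1 L: 1.723.
casamino acids: C1V1 = C2V2 → 0.594% ÷ 20% × 1723 mL = 51.17 mL
sodium hydroxide: dilute stock: 24.1 mM × 1723 mL ÷ 693 mM = 59.92 mL
L-glutamine: C1V1 = C2V2 → 6.97 mM × 1723 mL ÷ 200 mM = 60.05 mL
EDTA: V = C2·V2/C1 = 0.632 mM × 1723 mL ÷ 40.5 mM = 26.89 mL
sodium thiosulfate: 2.27 g/L × 1.723 L = 3.91 g
boric acid: 16.9 mg/L × 1.723 L = 29.12 mg
sorbitol: 34.5 g/L × 1.723 L = 59.44 g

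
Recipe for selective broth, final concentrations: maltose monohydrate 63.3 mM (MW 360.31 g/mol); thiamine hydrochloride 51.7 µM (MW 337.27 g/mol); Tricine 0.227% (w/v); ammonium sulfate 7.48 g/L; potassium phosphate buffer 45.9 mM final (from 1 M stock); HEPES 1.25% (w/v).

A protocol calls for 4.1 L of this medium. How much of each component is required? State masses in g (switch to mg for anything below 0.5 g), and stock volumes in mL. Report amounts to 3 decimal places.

maltose monohydrate 93.511 g; thiamine hydrochloride 71.491 mg; Tricine 9.307 g; ammonium sulfate 30.668 g; potassium phosphate buffer 188.190 mL; HEPES 51.250 g

Working volume: 4.1 L.
maltose monohydrate: 63.3 mmol/L × 360.31 g/mol × 4.1 L ÷ 1000 = 93.511 g
thiamine hydrochloride: 51.7 µmol/L × 337.27 g/mol × 4.1 L ÷ 1000 = 71.491 mg
Tricine: 0.227 g per 100 mL × 4100 mL ÷ 100 = 9.307 g
ammonium sulfate: 7.48 g/L × 4.1 L = 30.668 g
potassium phosphate buffer: V = C2·V2/C1 = 45.9 mM × 4100 mL ÷ 1000 mM = 188.190 mL
HEPES: 1.25% w/v = 12.5 g/L → 12.5 × 4.1 L = 51.250 g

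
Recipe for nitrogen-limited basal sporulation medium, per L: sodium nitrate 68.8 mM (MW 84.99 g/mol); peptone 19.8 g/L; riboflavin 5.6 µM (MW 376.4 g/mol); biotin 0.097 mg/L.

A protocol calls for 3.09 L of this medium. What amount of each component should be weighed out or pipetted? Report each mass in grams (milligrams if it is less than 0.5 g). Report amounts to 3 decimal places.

Scale factor relative to 1 L: 3.09.
sodium nitrate: 68.8 mmol/L × 84.99 g/mol × 3.09 L ÷ 1000 = 18.068 g
peptone: 19.8 g/L × 3.09 L = 61.182 g
riboflavin: 5.6 µmol/L × 376.4 g/mol × 3.09 L ÷ 1000 = 6.513 mg
biotin: 0.097 mg/L × 3.09 L = 0.300 mg

sodium nitrate 18.068 g; peptone 61.182 g; riboflavin 6.513 mg; biotin 0.300 mg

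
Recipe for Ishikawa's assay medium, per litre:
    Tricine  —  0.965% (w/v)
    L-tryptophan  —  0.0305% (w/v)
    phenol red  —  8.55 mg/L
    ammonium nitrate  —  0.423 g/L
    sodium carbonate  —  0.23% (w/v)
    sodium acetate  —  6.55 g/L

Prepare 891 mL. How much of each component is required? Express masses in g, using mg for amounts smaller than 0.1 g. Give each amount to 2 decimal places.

Tricine 8.60 g; L-tryptophan 0.27 g; phenol red 7.62 mg; ammonium nitrate 0.38 g; sodium carbonate 2.05 g; sodium acetate 5.84 g

Target volume = 891 mL = 0.891 L.
Tricine: 0.965 g per 100 mL × 891 mL ÷ 100 = 8.60 g
L-tryptophan: 0.0305 g per 100 mL × 891 mL ÷ 100 = 0.27 g
phenol red: 8.55 mg/L × 0.891 L = 7.62 mg
ammonium nitrate: 0.423 g/L × 0.891 L = 0.38 g
sodium carbonate: 0.23 g per 100 mL × 891 mL ÷ 100 = 2.05 g
sodium acetate: 6.55 g/L × 0.891 L = 5.84 g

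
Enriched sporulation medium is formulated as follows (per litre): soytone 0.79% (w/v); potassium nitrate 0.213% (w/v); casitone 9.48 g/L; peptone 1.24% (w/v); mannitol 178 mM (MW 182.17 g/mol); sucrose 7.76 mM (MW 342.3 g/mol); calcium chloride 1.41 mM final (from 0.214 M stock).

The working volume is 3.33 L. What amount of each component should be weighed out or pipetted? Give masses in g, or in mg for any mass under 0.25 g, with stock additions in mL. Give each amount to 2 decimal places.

Scale factor relative to 1 L: 3.33.
soytone: 0.79 g per 100 mL × 3330 mL ÷ 100 = 26.31 g
potassium nitrate: 0.213% w/v = 2.13 g/L → 2.13 × 3.33 L = 7.09 g
casitone: 9.48 g/L × 3.33 L = 31.57 g
peptone: 1.24 g per 100 mL × 3330 mL ÷ 100 = 41.29 g
mannitol: 178 mmol/L × 182.17 g/mol × 3.33 L ÷ 1000 = 107.98 g
sucrose: 7.76 mmol/L × 342.3 g/mol × 3.33 L ÷ 1000 = 8.85 g
calcium chloride: dilute stock: 1.41 mM × 3330 mL ÷ 214 mM = 21.94 mL

soytone 26.31 g; potassium nitrate 7.09 g; casitone 31.57 g; peptone 41.29 g; mannitol 107.98 g; sucrose 8.85 g; calcium chloride 21.94 mL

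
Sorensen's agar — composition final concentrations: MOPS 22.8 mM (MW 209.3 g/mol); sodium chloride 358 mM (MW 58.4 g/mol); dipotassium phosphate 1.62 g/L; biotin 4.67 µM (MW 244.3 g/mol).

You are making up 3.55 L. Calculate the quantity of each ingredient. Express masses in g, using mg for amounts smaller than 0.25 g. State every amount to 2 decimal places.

MOPS 16.94 g; sodium chloride 74.22 g; dipotassium phosphate 5.75 g; biotin 4.05 mg

Scale factor relative to 1 L: 3.55.
MOPS: 22.8 mmol/L × 209.3 g/mol × 3.55 L ÷ 1000 = 16.94 g
sodium chloride: 358 mmol/L × 58.4 g/mol × 3.55 L ÷ 1000 = 74.22 g
dipotassium phosphate: 1.62 g/L × 3.55 L = 5.75 g
biotin: 4.67 µmol/L × 244.3 g/mol × 3.55 L ÷ 1000 = 4.05 mg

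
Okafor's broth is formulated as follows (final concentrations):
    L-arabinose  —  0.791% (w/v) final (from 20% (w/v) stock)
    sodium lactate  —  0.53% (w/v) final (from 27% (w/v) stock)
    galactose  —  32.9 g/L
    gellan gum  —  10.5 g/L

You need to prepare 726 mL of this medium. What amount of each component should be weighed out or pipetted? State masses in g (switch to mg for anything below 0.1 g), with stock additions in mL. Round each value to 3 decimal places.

Scale factor relative to 1 L: 0.726.
L-arabinose: V = C2·V2/C1 = 0.791% ÷ 20% × 726 mL = 28.713 mL
sodium lactate: dilute stock: 0.53% ÷ 27% × 726 mL = 14.251 mL
galactose: 32.9 g/L × 0.726 L = 23.885 g
gellan gum: 10.5 g/L × 0.726 L = 7.623 g

L-arabinose 28.713 mL; sodium lactate 14.251 mL; galactose 23.885 g; gellan gum 7.623 g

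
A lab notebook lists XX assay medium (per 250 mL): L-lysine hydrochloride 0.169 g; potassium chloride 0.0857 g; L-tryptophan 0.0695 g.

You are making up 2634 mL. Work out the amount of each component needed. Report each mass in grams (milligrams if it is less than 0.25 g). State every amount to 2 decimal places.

L-lysine hydrochloride 1.78 g; potassium chloride 0.90 g; L-tryptophan 0.73 g

Ratio of target to recipe volume: 2634 / 250 = 10.536.
L-lysine hydrochloride: 0.169 g × (2634 mL / 250 mL) = 1.78 g
potassium chloride: 0.0857 g × (2634 mL / 250 mL) = 0.90 g
L-tryptophan: 0.0695 g × (2634 mL / 250 mL) = 0.73 g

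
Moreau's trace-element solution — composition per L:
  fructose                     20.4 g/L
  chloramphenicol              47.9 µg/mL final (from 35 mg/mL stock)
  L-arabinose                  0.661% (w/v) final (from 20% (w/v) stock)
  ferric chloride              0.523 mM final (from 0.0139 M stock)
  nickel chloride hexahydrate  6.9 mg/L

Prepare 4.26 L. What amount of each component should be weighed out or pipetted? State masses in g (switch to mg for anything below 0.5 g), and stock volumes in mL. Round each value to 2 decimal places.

fructose 86.90 g; chloramphenicol 5.83 mL; L-arabinose 140.79 mL; ferric chloride 160.29 mL; nickel chloride hexahydrate 29.39 mg

Working volume: 4.26 L.
fructose: 20.4 g/L × 4.26 L = 86.90 g
chloramphenicol: V = C2·V2/C1 = 47.9 µg/mL × 4260 mL ÷ 35000 µg/mL = 5.83 mL
L-arabinose: dilute stock: 0.661% ÷ 20% × 4260 mL = 140.79 mL
ferric chloride: dilute stock: 0.523 mM × 4260 mL ÷ 13.9 mM = 160.29 mL
nickel chloride hexahydrate: 6.9 mg/L × 4.26 L = 29.39 mg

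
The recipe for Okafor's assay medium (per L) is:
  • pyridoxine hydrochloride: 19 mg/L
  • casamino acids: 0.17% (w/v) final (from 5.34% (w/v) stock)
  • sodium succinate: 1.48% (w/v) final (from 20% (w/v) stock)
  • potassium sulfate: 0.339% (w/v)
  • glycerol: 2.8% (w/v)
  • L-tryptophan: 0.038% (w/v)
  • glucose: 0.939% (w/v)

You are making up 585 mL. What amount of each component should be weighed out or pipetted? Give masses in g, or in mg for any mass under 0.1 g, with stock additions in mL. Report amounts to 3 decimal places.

pyridoxine hydrochloride 11.115 mg; casamino acids 18.624 mL; sodium succinate 43.290 mL; potassium sulfate 1.983 g; glycerol 16.380 g; L-tryptophan 0.222 g; glucose 5.493 g

Working volume: 585 mL = 0.585 L.
pyridoxine hydrochloride: 19 mg/L × 0.585 L = 11.115 mg
casamino acids: V = C2·V2/C1 = 0.17% ÷ 5.34% × 585 mL = 18.624 mL
sodium succinate: dilute stock: 1.48% ÷ 20% × 585 mL = 43.290 mL
potassium sulfate: 0.339% w/v = 3.39 g/L → 3.39 × 0.585 L = 1.983 g
glycerol: 2.8% w/v = 28 g/L → 28 × 0.585 L = 16.380 g
L-tryptophan: 0.038 g per 100 mL × 585 mL ÷ 100 = 0.222 g
glucose: 0.939% w/v = 9.39 g/L → 9.39 × 0.585 L = 5.493 g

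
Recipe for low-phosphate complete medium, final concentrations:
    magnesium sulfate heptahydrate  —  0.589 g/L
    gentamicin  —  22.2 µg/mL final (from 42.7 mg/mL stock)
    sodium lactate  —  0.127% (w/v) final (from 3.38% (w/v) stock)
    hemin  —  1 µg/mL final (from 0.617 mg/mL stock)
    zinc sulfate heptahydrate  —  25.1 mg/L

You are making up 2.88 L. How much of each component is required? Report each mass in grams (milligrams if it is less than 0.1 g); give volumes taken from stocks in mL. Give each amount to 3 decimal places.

magnesium sulfate heptahydrate 1.696 g; gentamicin 1.497 mL; sodium lactate 108.213 mL; hemin 4.668 mL; zinc sulfate heptahydrate 72.288 mg

Scale factor relative to 1 L: 2.88.
magnesium sulfate heptahydrate: 0.589 g/L × 2.88 L = 1.696 g
gentamicin: dilute stock: 22.2 µg/mL × 2880 mL ÷ 42700 µg/mL = 1.497 mL
sodium lactate: V = C2·V2/C1 = 0.127% ÷ 3.38% × 2880 mL = 108.213 mL
hemin: dilute stock: 1 µg/mL × 2880 mL ÷ 617 µg/mL = 4.668 mL
zinc sulfate heptahydrate: 25.1 mg/L × 2.88 L = 72.288 mg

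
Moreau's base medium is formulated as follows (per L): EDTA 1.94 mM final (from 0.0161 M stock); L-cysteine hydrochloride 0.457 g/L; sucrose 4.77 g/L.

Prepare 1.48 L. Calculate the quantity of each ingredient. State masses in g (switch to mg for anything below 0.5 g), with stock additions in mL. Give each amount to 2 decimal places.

Scale factor relative to 1 L: 1.48.
EDTA: V = C2·V2/C1 = 1.94 mM × 1480 mL ÷ 16.1 mM = 178.34 mL
L-cysteine hydrochloride: 0.457 g/L × 1.48 L = 0.68 g
sucrose: 4.77 g/L × 1.48 L = 7.06 g

EDTA 178.34 mL; L-cysteine hydrochloride 0.68 g; sucrose 7.06 g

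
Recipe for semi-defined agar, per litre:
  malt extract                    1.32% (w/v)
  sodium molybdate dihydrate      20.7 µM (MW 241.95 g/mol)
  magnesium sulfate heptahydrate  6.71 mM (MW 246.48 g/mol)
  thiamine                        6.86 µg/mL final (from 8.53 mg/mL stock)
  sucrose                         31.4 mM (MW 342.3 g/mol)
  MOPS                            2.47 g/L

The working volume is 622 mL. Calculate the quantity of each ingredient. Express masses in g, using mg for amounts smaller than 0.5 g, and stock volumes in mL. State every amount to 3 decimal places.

Target volume = 622 mL = 0.622 L.
malt extract: 1.32 g per 100 mL × 622 mL ÷ 100 = 8.210 g
sodium molybdate dihydrate: 20.7 µmol/L × 241.95 g/mol × 0.622 L ÷ 1000 = 3.115 mg
magnesium sulfate heptahydrate: 6.71 mmol/L × 246.48 g/mol × 0.622 L ÷ 1000 = 1.029 g
thiamine: C1V1 = C2V2 → 6.86 µg/mL × 622 mL ÷ 8530 µg/mL = 0.500 mL
sucrose: 31.4 mmol/L × 342.3 g/mol × 0.622 L ÷ 1000 = 6.685 g
MOPS: 2.47 g/L × 0.622 L = 1.536 g

malt extract 8.210 g; sodium molybdate dihydrate 3.115 mg; magnesium sulfate heptahydrate 1.029 g; thiamine 0.500 mL; sucrose 6.685 g; MOPS 1.536 g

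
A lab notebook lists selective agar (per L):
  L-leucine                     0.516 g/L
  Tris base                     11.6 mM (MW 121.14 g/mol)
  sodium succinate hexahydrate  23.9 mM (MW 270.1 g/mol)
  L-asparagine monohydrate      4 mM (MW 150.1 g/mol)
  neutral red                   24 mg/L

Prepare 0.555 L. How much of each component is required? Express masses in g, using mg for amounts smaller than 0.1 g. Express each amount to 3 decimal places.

L-leucine 0.286 g; Tris base 0.780 g; sodium succinate hexahydrate 3.583 g; L-asparagine monohydrate 0.333 g; neutral red 13.320 mg

Scale factor relative to 1 L: 0.555.
L-leucine: 0.516 g/L × 0.555 L = 0.286 g
Tris base: 11.6 mmol/L × 121.14 g/mol × 0.555 L ÷ 1000 = 0.780 g
sodium succinate hexahydrate: 23.9 mmol/L × 270.1 g/mol × 0.555 L ÷ 1000 = 3.583 g
L-asparagine monohydrate: 4 mmol/L × 150.1 g/mol × 0.555 L ÷ 1000 = 0.333 g
neutral red: 24 mg/L × 0.555 L = 13.320 mg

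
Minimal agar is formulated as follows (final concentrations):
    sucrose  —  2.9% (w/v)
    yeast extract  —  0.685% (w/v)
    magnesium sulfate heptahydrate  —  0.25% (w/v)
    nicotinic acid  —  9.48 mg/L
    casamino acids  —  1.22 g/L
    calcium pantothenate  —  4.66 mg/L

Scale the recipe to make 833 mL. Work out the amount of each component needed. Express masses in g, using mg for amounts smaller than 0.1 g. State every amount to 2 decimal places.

Scale factor relative to 1 L: 0.833.
sucrose: 2.9 g per 100 mL × 833 mL ÷ 100 = 24.16 g
yeast extract: 0.685% w/v = 6.85 g/L → 6.85 × 0.833 L = 5.71 g
magnesium sulfate heptahydrate: 0.25% w/v = 2.5 g/L → 2.5 × 0.833 L = 2.08 g
nicotinic acid: 9.48 mg/L × 0.833 L = 7.90 mg
casamino acids: 1.22 g/L × 0.833 L = 1.02 g
calcium pantothenate: 4.66 mg/L × 0.833 L = 3.88 mg

sucrose 24.16 g; yeast extract 5.71 g; magnesium sulfate heptahydrate 2.08 g; nicotinic acid 7.90 mg; casamino acids 1.02 g; calcium pantothenate 3.88 mg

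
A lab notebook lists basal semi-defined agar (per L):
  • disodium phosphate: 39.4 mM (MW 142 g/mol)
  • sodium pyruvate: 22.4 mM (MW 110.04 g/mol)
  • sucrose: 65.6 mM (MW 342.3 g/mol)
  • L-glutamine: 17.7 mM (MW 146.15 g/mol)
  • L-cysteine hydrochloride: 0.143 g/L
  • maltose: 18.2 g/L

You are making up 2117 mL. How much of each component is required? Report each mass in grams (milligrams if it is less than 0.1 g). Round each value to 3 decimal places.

Working volume: 2117 mL = 2.117 L.
disodium phosphate: 39.4 mmol/L × 142 g/mol × 2.117 L ÷ 1000 = 11.844 g
sodium pyruvate: 22.4 mmol/L × 110.04 g/mol × 2.117 L ÷ 1000 = 5.218 g
sucrose: 65.6 mmol/L × 342.3 g/mol × 2.117 L ÷ 1000 = 47.537 g
L-glutamine: 17.7 mmol/L × 146.15 g/mol × 2.117 L ÷ 1000 = 5.476 g
L-cysteine hydrochloride: 0.143 g/L × 2.117 L = 0.303 g
maltose: 18.2 g/L × 2.117 L = 38.529 g

disodium phosphate 11.844 g; sodium pyruvate 5.218 g; sucrose 47.537 g; L-glutamine 5.476 g; L-cysteine hydrochloride 0.303 g; maltose 38.529 g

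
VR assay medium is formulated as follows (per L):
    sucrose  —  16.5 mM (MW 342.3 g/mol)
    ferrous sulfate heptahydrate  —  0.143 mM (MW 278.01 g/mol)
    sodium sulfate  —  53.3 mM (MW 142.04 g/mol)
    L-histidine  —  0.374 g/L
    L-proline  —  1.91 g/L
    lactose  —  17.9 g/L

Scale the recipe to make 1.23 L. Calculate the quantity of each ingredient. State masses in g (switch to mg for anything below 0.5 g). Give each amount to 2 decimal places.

Working volume: 1.23 L.
sucrose: 16.5 mmol/L × 342.3 g/mol × 1.23 L ÷ 1000 = 6.95 g
ferrous sulfate heptahydrate: 0.143 mmol/L × 278.01 mg/mmol × 1.23 L = 48.90 mg
sodium sulfate: 53.3 mmol/L × 142.04 g/mol × 1.23 L ÷ 1000 = 9.31 g
L-histidine: 0.374 g/L × 1.23 L = 0.46002 g = 460.02 mg
L-proline: 1.91 g/L × 1.23 L = 2.35 g
lactose: 17.9 g/L × 1.23 L = 22.02 g

sucrose 6.95 g; ferrous sulfate heptahydrate 48.90 mg; sodium sulfate 9.31 g; L-histidine 460.02 mg; L-proline 2.35 g; lactose 22.02 g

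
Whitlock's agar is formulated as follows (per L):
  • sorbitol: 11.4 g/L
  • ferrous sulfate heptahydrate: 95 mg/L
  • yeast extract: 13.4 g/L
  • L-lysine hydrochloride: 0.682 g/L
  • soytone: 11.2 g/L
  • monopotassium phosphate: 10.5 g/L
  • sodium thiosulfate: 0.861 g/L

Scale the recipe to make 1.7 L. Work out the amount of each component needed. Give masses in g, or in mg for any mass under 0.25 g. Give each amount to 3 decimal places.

sorbitol 19.380 g; ferrous sulfate heptahydrate 161.500 mg; yeast extract 22.780 g; L-lysine hydrochloride 1.159 g; soytone 19.040 g; monopotassium phosphate 17.850 g; sodium thiosulfate 1.464 g

Scale factor relative to 1 L: 1.7.
sorbitol: 11.4 g/L × 1.7 L = 19.380 g
ferrous sulfate heptahydrate: 95 mg/L × 1.7 L = 161.500 mg
yeast extract: 13.4 g/L × 1.7 L = 22.780 g
L-lysine hydrochloride: 0.682 g/L × 1.7 L = 1.159 g
soytone: 11.2 g/L × 1.7 L = 19.040 g
monopotassium phosphate: 10.5 g/L × 1.7 L = 17.850 g
sodium thiosulfate: 0.861 g/L × 1.7 L = 1.464 g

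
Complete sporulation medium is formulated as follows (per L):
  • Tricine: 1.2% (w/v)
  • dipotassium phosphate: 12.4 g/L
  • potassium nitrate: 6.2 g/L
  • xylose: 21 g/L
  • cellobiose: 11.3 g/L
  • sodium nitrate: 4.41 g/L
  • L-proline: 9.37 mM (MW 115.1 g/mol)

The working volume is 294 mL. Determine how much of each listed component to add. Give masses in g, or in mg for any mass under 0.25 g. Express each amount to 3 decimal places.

Tricine 3.528 g; dipotassium phosphate 3.646 g; potassium nitrate 1.823 g; xylose 6.174 g; cellobiose 3.322 g; sodium nitrate 1.297 g; L-proline 0.317 g

Scale factor relative to 1 L: 0.294.
Tricine: 1.2 g per 100 mL × 294 mL ÷ 100 = 3.528 g
dipotassium phosphate: 12.4 g/L × 0.294 L = 3.646 g
potassium nitrate: 6.2 g/L × 0.294 L = 1.823 g
xylose: 21 g/L × 0.294 L = 6.174 g
cellobiose: 11.3 g/L × 0.294 L = 3.322 g
sodium nitrate: 4.41 g/L × 0.294 L = 1.297 g
L-proline: 9.37 mmol/L × 115.1 g/mol × 0.294 L ÷ 1000 = 0.317 g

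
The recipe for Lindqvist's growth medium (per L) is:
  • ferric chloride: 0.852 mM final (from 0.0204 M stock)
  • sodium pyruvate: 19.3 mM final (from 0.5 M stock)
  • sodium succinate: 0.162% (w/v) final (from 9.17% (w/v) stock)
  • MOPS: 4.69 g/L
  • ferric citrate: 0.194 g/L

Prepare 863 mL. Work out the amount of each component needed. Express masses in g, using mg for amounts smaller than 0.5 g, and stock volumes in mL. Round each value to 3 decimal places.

ferric chloride 36.043 mL; sodium pyruvate 33.312 mL; sodium succinate 15.246 mL; MOPS 4.047 g; ferric citrate 167.422 mg

Working volume: 863 mL = 0.863 L.
ferric chloride: dilute stock: 0.852 mM × 863 mL ÷ 20.4 mM = 36.043 mL
sodium pyruvate: dilute stock: 19.3 mM × 863 mL ÷ 500 mM = 33.312 mL
sodium succinate: V = C2·V2/C1 = 0.162% ÷ 9.17% × 863 mL = 15.246 mL
MOPS: 4.69 g/L × 0.863 L = 4.047 g
ferric citrate: 0.194 g/L × 0.863 L = 0.167422 g = 167.422 mg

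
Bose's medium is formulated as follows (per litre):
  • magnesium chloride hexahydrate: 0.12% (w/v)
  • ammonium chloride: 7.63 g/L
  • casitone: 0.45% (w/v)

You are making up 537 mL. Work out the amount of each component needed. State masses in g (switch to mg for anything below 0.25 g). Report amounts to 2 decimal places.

Working volume: 537 mL = 0.537 L.
magnesium chloride hexahydrate: 0.12% w/v = 1.2 g/L → 1.2 × 0.537 L = 0.64 g
ammonium chloride: 7.63 g/L × 0.537 L = 4.10 g
casitone: 0.45 g per 100 mL × 537 mL ÷ 100 = 2.42 g

magnesium chloride hexahydrate 0.64 g; ammonium chloride 4.10 g; casitone 2.42 g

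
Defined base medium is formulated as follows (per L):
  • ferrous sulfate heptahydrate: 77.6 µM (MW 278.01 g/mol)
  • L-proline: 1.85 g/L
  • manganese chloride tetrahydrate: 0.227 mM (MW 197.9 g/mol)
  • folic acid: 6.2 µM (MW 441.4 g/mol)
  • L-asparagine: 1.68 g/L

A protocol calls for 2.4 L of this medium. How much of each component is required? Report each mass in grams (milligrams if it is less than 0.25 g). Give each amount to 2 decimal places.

Working volume: 2.4 L.
ferrous sulfate heptahydrate: 77.6 µmol/L × 278.01 g/mol × 2.4 L ÷ 1000 = 51.78 mg
L-proline: 1.85 g/L × 2.4 L = 4.44 g
manganese chloride tetrahydrate: 0.227 mmol/L × 197.9 mg/mmol × 2.4 L = 107.82 mg
folic acid: 6.2 µmol/L × 441.4 g/mol × 2.4 L ÷ 1000 = 6.57 mg
L-asparagine: 1.68 g/L × 2.4 L = 4.03 g

ferrous sulfate heptahydrate 51.78 mg; L-proline 4.44 g; manganese chloride tetrahydrate 107.82 mg; folic acid 6.57 mg; L-asparagine 4.03 g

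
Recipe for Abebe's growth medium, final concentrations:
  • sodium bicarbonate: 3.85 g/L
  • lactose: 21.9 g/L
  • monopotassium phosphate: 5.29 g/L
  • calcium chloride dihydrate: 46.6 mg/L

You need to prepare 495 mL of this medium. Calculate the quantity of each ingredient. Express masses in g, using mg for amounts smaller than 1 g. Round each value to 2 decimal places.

sodium bicarbonate 1.91 g; lactose 10.84 g; monopotassium phosphate 2.62 g; calcium chloride dihydrate 23.07 mg

Target volume = 495 mL = 0.495 L.
sodium bicarbonate: 3.85 g/L × 0.495 L = 1.91 g
lactose: 21.9 g/L × 0.495 L = 10.84 g
monopotassium phosphate: 5.29 g/L × 0.495 L = 2.62 g
calcium chloride dihydrate: 46.6 mg/L × 0.495 L = 23.07 mg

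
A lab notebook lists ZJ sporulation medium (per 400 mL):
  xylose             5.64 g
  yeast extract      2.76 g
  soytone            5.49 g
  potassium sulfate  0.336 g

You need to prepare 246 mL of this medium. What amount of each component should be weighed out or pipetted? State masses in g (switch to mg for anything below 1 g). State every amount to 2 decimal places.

xylose 3.47 g; yeast extract 1.70 g; soytone 3.38 g; potassium sulfate 206.64 mg

Ratio of target to recipe volume: 246 / 400 = 0.615.
xylose: 5.64 g × (246 mL / 400 mL) = 3.47 g
yeast extract: 2.76 g × (246 mL / 400 mL) = 1.70 g
soytone: 5.49 g × (246 mL / 400 mL) = 3.38 g
potassium sulfate: 0.336 g × (246 mL / 400 mL) = 0.20664 g = 206.64 mg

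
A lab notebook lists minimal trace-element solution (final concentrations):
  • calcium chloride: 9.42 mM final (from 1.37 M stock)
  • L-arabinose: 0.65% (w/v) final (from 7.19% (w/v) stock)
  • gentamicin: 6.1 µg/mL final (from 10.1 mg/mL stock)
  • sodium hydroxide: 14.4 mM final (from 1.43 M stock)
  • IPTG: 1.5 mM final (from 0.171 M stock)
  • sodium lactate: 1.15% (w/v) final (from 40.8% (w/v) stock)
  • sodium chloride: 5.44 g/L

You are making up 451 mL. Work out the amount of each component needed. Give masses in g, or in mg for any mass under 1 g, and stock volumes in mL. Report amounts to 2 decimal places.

Scale factor relative to 1 L: 0.451.
calcium chloride: C1V1 = C2V2 → 9.42 mM × 451 mL ÷ 1370 mM = 3.10 mL
L-arabinose: dilute stock: 0.65% ÷ 7.19% × 451 mL = 40.77 mL
gentamicin: dilute stock: 6.1 µg/mL × 451 mL ÷ 10100 µg/mL = 0.27 mL
sodium hydroxide: dilute stock: 14.4 mM × 451 mL ÷ 1430 mM = 4.54 mL
IPTG: V = C2·V2/C1 = 1.5 mM × 451 mL ÷ 171 mM = 3.96 mL
sodium lactate: C1V1 = C2V2 → 1.15% ÷ 40.8% × 451 mL = 12.71 mL
sodium chloride: 5.44 g/L × 0.451 L = 2.45 g

calcium chloride 3.10 mL; L-arabinose 40.77 mL; gentamicin 0.27 mL; sodium hydroxide 4.54 mL; IPTG 3.96 mL; sodium lactate 12.71 mL; sodium chloride 2.45 g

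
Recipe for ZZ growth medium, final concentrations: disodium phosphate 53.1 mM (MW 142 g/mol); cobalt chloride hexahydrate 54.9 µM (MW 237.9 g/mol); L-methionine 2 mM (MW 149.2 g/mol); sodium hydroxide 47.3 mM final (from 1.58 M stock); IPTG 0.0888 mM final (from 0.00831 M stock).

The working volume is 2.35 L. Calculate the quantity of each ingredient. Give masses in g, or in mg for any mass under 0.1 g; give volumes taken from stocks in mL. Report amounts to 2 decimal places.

disodium phosphate 17.72 g; cobalt chloride hexahydrate 30.69 mg; L-methionine 0.70 g; sodium hydroxide 70.35 mL; IPTG 25.11 mL

Scale factor relative to 1 L: 2.35.
disodium phosphate: 53.1 mmol/L × 142 g/mol × 2.35 L ÷ 1000 = 17.72 g
cobalt chloride hexahydrate: 54.9 µmol/L × 237.9 g/mol × 2.35 L ÷ 1000 = 30.69 mg
L-methionine: 2 mmol/L × 149.2 g/mol × 2.35 L ÷ 1000 = 0.70 g
sodium hydroxide: C1V1 = C2V2 → 47.3 mM × 2350 mL ÷ 1580 mM = 70.35 mL
IPTG: C1V1 = C2V2 → 0.0888 mM × 2350 mL ÷ 8.31 mM = 25.11 mL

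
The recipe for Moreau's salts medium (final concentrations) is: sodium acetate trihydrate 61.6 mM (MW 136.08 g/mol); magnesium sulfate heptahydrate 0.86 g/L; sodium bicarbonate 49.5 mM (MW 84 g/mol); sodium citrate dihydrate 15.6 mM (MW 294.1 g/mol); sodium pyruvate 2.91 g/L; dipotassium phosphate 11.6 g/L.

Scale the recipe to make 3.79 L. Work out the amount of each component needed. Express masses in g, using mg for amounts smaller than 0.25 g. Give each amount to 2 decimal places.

Working volume: 3.79 L.
sodium acetate trihydrate: 61.6 mmol/L × 136.08 g/mol × 3.79 L ÷ 1000 = 31.77 g
magnesium sulfate heptahydrate: 0.86 g/L × 3.79 L = 3.26 g
sodium bicarbonate: 49.5 mmol/L × 84 g/mol × 3.79 L ÷ 1000 = 15.76 g
sodium citrate dihydrate: 15.6 mmol/L × 294.1 g/mol × 3.79 L ÷ 1000 = 17.39 g
sodium pyruvate: 2.91 g/L × 3.79 L = 11.03 g
dipotassium phosphate: 11.6 g/L × 3.79 L = 43.96 g

sodium acetate trihydrate 31.77 g; magnesium sulfate heptahydrate 3.26 g; sodium bicarbonate 15.76 g; sodium citrate dihydrate 17.39 g; sodium pyruvate 11.03 g; dipotassium phosphate 43.96 g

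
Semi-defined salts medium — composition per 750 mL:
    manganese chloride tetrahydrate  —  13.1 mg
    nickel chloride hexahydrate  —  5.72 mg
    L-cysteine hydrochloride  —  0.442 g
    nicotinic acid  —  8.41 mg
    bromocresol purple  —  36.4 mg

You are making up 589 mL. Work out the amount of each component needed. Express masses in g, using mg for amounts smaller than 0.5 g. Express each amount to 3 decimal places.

manganese chloride tetrahydrate 10.288 mg; nickel chloride hexahydrate 4.492 mg; L-cysteine hydrochloride 347.117 mg; nicotinic acid 6.605 mg; bromocresol purple 28.586 mg

Scale factor = 589 mL / 750 mL = 0.785333.
manganese chloride tetrahydrate: 13.1 mg × (589 mL / 750 mL) = 10.288 mg
nickel chloride hexahydrate: 5.72 mg × (589 mL / 750 mL) = 4.492 mg
L-cysteine hydrochloride: 0.442 g × (589 mL / 750 mL) = 0.347117 g = 347.117 mg
nicotinic acid: 8.41 mg × (589 mL / 750 mL) = 6.605 mg
bromocresol purple: 36.4 mg × (589 mL / 750 mL) = 28.586 mg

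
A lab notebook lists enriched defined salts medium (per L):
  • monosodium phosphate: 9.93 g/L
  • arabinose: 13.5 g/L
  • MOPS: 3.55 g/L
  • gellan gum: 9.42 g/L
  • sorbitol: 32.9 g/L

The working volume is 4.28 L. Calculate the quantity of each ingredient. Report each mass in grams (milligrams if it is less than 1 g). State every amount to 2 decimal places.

monosodium phosphate 42.50 g; arabinose 57.78 g; MOPS 15.19 g; gellan gum 40.32 g; sorbitol 140.81 g

Scale factor relative to 1 L: 4.28.
monosodium phosphate: 9.93 g/L × 4.28 L = 42.50 g
arabinose: 13.5 g/L × 4.28 L = 57.78 g
MOPS: 3.55 g/L × 4.28 L = 15.19 g
gellan gum: 9.42 g/L × 4.28 L = 40.32 g
sorbitol: 32.9 g/L × 4.28 L = 140.81 g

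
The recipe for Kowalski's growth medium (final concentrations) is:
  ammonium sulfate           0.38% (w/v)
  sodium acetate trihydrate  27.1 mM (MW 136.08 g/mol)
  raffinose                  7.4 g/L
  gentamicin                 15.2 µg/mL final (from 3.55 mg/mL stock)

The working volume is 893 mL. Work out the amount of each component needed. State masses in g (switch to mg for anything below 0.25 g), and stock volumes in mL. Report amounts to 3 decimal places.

Target volume = 893 mL = 0.893 L.
ammonium sulfate: 0.38% w/v = 3.8 g/L → 3.8 × 0.893 L = 3.393 g
sodium acetate trihydrate: 27.1 mmol/L × 136.08 g/mol × 0.893 L ÷ 1000 = 3.293 g
raffinose: 7.4 g/L × 0.893 L = 6.608 g
gentamicin: C1V1 = C2V2 → 15.2 µg/mL × 893 mL ÷ 3550 µg/mL = 3.824 mL

ammonium sulfate 3.393 g; sodium acetate trihydrate 3.293 g; raffinose 6.608 g; gentamicin 3.824 mL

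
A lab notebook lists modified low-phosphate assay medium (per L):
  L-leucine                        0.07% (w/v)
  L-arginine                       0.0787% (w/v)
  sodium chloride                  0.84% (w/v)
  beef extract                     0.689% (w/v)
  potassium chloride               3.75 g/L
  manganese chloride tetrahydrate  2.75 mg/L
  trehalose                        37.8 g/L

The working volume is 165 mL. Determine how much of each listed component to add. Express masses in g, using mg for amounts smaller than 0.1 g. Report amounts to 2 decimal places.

Target volume = 165 mL = 0.165 L.
L-leucine: 0.07% w/v = 0.7 g/L → 0.7 × 0.165 L = 0.12 g
L-arginine: 0.0787 g per 100 mL × 165 mL ÷ 100 = 0.13 g
sodium chloride: 0.84 g per 100 mL × 165 mL ÷ 100 = 1.39 g
beef extract: 0.689% w/v = 6.89 g/L → 6.89 × 0.165 L = 1.14 g
potassium chloride: 3.75 g/L × 0.165 L = 0.62 g
manganese chloride tetrahydrate: 2.75 mg/L × 0.165 L = 0.45 mg
trehalose: 37.8 g/L × 0.165 L = 6.24 g

L-leucine 0.12 g; L-arginine 0.13 g; sodium chloride 1.39 g; beef extract 1.14 g; potassium chloride 0.62 g; manganese chloride tetrahydrate 0.45 mg; trehalose 6.24 g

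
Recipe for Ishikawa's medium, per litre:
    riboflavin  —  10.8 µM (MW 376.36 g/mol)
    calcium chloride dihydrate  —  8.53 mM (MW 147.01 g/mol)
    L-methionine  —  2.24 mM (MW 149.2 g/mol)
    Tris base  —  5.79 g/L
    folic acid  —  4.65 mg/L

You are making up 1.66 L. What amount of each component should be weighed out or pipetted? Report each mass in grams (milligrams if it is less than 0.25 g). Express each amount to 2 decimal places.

riboflavin 6.75 mg; calcium chloride dihydrate 2.08 g; L-methionine 0.55 g; Tris base 9.61 g; folic acid 7.72 mg

Scale factor relative to 1 L: 1.66.
riboflavin: 10.8 µmol/L × 376.36 g/mol × 1.66 L ÷ 1000 = 6.75 mg
calcium chloride dihydrate: 8.53 mmol/L × 147.01 g/mol × 1.66 L ÷ 1000 = 2.08 g
L-methionine: 2.24 mmol/L × 149.2 g/mol × 1.66 L ÷ 1000 = 0.55 g
Tris base: 5.79 g/L × 1.66 L = 9.61 g
folic acid: 4.65 mg/L × 1.66 L = 7.72 mg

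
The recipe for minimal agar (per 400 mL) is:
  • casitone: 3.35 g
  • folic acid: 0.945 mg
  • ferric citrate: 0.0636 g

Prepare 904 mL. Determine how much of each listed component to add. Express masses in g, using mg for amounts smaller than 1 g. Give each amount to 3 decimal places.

casitone 7.571 g; folic acid 2.136 mg; ferric citrate 143.736 mg

Ratio of target to recipe volume: 904 / 400 = 2.26.
casitone: 3.35 g × (904 mL / 400 mL) = 7.571 g
folic acid: 0.945 mg × (904 mL / 400 mL) = 2.136 mg
ferric citrate: 0.0636 g × (904 mL / 400 mL) = 0.143736 g = 143.736 mg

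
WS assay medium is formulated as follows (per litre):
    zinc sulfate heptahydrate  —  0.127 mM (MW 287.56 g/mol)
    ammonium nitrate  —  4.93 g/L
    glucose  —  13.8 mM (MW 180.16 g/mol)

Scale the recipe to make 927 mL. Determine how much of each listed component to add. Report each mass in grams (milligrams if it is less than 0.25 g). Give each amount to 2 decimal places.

zinc sulfate heptahydrate 33.85 mg; ammonium nitrate 4.57 g; glucose 2.30 g

Working volume: 927 mL = 0.927 L.
zinc sulfate heptahydrate: 0.127 mmol/L × 287.56 mg/mmol × 0.927 L = 33.85 mg
ammonium nitrate: 4.93 g/L × 0.927 L = 4.57 g
glucose: 13.8 mmol/L × 180.16 g/mol × 0.927 L ÷ 1000 = 2.30 g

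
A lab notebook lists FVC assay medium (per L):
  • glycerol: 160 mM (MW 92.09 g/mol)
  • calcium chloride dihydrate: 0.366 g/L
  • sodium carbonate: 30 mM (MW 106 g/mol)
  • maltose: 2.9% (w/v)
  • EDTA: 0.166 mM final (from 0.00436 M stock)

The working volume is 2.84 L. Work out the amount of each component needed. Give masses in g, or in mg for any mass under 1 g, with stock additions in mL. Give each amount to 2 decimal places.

Working volume: 2.84 L.
glycerol: 160 mmol/L × 92.09 g/mol × 2.84 L ÷ 1000 = 41.85 g
calcium chloride dihydrate: 0.366 g/L × 2.84 L = 1.04 g
sodium carbonate: 30 mmol/L × 106 g/mol × 2.84 L ÷ 1000 = 9.03 g
maltose: 2.9% w/v = 29 g/L → 29 × 2.84 L = 82.36 g
EDTA: C1V1 = C2V2 → 0.166 mM × 2840 mL ÷ 4.36 mM = 108.13 mL

glycerol 41.85 g; calcium chloride dihydrate 1.04 g; sodium carbonate 9.03 g; maltose 82.36 g; EDTA 108.13 mL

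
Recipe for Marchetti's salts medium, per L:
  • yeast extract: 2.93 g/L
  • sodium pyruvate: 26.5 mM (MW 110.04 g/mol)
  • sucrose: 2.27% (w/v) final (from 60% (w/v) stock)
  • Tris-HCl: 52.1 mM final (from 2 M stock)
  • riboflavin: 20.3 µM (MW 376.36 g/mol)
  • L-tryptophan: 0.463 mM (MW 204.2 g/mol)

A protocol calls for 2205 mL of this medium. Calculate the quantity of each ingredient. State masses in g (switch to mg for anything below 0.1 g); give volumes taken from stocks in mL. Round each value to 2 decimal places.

Working volume: 2205 mL = 2.205 L.
yeast extract: 2.93 g/L × 2.205 L = 6.46 g
sodium pyruvate: 26.5 mmol/L × 110.04 g/mol × 2.205 L ÷ 1000 = 6.43 g
sucrose: dilute stock: 2.27% ÷ 60% × 2205 mL = 83.42 mL
Tris-HCl: V = C2·V2/C1 = 52.1 mM × 2205 mL ÷ 2000 mM = 57.44 mL
riboflavin: 20.3 µmol/L × 376.36 g/mol × 2.205 L ÷ 1000 = 16.85 mg
L-tryptophan: 0.463 mmol/L × 204.2 g/mol × 2.205 L ÷ 1000 = 0.21 g

yeast extract 6.46 g; sodium pyruvate 6.43 g; sucrose 83.42 mL; Tris-HCl 57.44 mL; riboflavin 16.85 mg; L-tryptophan 0.21 g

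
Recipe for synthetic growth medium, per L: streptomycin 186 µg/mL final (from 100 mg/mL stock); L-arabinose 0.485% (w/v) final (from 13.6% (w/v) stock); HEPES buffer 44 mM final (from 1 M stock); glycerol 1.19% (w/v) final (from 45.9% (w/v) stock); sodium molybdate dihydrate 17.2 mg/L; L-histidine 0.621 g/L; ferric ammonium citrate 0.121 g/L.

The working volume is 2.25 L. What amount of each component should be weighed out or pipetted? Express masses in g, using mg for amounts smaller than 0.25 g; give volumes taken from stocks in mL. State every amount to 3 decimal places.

Working volume: 2.25 L.
streptomycin: C1V1 = C2V2 → 186 µg/mL × 2250 mL ÷ 100000 µg/mL = 4.185 mL
L-arabinose: dilute stock: 0.485% ÷ 13.6% × 2250 mL = 80.239 mL
HEPES buffer: C1V1 = C2V2 → 44 mM × 2250 mL ÷ 1000 mM = 99.000 mL
glycerol: C1V1 = C2V2 → 1.19% ÷ 45.9% × 2250 mL = 58.333 mL
sodium molybdate dihydrate: 17.2 mg/L × 2.25 L = 38.700 mg
L-histidine: 0.621 g/L × 2.25 L = 1.397 g
ferric ammonium citrate: 0.121 g/L × 2.25 L = 0.272 g

streptomycin 4.185 mL; L-arabinose 80.239 mL; HEPES buffer 99.000 mL; glycerol 58.333 mL; sodium molybdate dihydrate 38.700 mg; L-histidine 1.397 g; ferric ammonium citrate 0.272 g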